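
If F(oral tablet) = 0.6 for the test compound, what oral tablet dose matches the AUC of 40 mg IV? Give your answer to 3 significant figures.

D_oral = 66.7 mg

For equal systemic exposure: F × D_ev = D_iv
D_ev = D_iv / F = 40 / 0.6 = 66.6667 mg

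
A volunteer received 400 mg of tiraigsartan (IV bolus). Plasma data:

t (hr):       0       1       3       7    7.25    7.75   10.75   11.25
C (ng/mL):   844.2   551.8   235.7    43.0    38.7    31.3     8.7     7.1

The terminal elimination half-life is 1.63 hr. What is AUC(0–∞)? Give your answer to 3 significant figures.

AUC = 2150 ng/mL·hr

Trapezoidal AUC_0→11.25:
  [0→1]: (844.2+551.8)/2 × 1 = 698.0
  [1→3]: (551.8+235.7)/2 × 2 = 787.5
  [3→7]: (235.7+43.0)/2 × 4 = 557.4
  [7→7.25]: (43.0+38.7)/2 × 0.25 = 10.2125
  [7.25→7.75]: (38.7+31.3)/2 × 0.5 = 17.5
  [7.75→10.75]: (31.3+8.7)/2 × 3 = 60.0
  [10.75→11.25]: (8.7+7.1)/2 × 0.5 = 3.95
  Sum = 2134.5625 ng/mL·hr
k_e = ln2 / t½ = 0.693147 / 1.63 = 0.4252 hr^-1
Extrapolated tail: C_last / k_e = 7.1 / 0.4252 = 16.698
AUC_0→∞ = 2134.5625 + 16.698 = 2151.2605 ng/mL·hr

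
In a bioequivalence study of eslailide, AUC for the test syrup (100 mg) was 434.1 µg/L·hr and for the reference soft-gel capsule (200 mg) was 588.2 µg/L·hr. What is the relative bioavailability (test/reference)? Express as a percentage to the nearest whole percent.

F_rel = (AUC_test/D_test) / (AUC_ref/D_ref)
      = (434.1/100) / (588.2/200)
      = 4.341 / 2.941 = 1.4760 = 147.60%

F_rel = 148%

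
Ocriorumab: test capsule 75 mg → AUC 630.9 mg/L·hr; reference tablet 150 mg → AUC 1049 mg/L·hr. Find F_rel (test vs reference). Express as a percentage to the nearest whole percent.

F_rel = (AUC_test/D_test) / (AUC_ref/D_ref)
      = (630.9/75) / (1049/150)
      = 8.412 / 6.99333 = 1.2029 = 120.29%

F_rel = 120%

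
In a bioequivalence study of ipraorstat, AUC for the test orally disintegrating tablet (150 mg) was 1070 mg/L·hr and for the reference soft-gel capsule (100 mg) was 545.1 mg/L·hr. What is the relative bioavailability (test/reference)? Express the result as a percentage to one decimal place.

F_rel = 130.9%

F_rel = (AUC_test/D_test) / (AUC_ref/D_ref)
      = (1070/150) / (545.1/100)
      = 7.13333 / 5.451 = 1.3086 = 130.86%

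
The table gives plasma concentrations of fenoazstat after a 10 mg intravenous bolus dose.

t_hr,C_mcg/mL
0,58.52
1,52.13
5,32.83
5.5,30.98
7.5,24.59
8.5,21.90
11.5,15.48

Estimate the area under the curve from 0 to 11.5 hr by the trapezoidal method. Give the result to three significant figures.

Trapezoidal AUC_0→11.5:
  [0→1]: (58.52+52.13)/2 × 1 = 55.325
  [1→5]: (52.13+32.83)/2 × 4 = 169.92
  [5→5.5]: (32.83+30.98)/2 × 0.5 = 15.9525
  [5.5→7.5]: (30.98+24.59)/2 × 2 = 55.57
  [7.5→8.5]: (24.59+21.90)/2 × 1 = 23.245
  [8.5→11.5]: (21.90+15.48)/2 × 3 = 56.07
  Sum = 376.0825 mcg/mL·hr

AUC = 376 mcg/mL·hr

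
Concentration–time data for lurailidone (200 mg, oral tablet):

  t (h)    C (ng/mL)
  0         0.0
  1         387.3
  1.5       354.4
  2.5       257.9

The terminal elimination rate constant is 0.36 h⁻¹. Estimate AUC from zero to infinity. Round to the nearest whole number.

Trapezoidal AUC_0→2.5:
  [0→1]: (0.0+387.3)/2 × 1 = 193.65
  [1→1.5]: (387.3+354.4)/2 × 0.5 = 185.425
  [1.5→2.5]: (354.4+257.9)/2 × 1 = 306.15
  Sum = 685.225 ng/mL·h
Extrapolated tail: C_last / k_e = 257.9 / 0.36 = 716.389
AUC_0→∞ = 685.225 + 716.389 = 1401.614 ng/mL·h

AUC = 1402 ng/mL·h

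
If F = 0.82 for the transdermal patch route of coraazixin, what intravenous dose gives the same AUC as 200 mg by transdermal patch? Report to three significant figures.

D_iv = 164 mg

Systemic exposure from an extravascular dose = F × D_ev, so the equivalent IV dose is F × D_ev.
D_iv = F × D_ev = 0.82 × 200 = 164 mg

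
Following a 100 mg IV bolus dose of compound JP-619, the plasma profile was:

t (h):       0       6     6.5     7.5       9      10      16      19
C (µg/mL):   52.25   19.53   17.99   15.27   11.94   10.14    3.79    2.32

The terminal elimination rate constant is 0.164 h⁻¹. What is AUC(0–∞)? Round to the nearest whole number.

AUC = 338 µg/mL·h

Trapezoidal AUC_0→19:
  [0→6]: (52.25+19.53)/2 × 6 = 215.34
  [6→6.5]: (19.53+17.99)/2 × 0.5 = 9.38
  [6.5→7.5]: (17.99+15.27)/2 × 1 = 16.63
  [7.5→9]: (15.27+11.94)/2 × 1.5 = 20.4075
  [9→10]: (11.94+10.14)/2 × 1 = 11.04
  [10→16]: (10.14+3.79)/2 × 6 = 41.79
  [16→19]: (3.79+2.32)/2 × 3 = 9.165
  Sum = 323.7525 µg/mL·h
Extrapolated tail: C_last / k_e = 2.32 / 0.164 = 14.146
AUC_0→∞ = 323.7525 + 14.146 = 337.8985 µg/mL·h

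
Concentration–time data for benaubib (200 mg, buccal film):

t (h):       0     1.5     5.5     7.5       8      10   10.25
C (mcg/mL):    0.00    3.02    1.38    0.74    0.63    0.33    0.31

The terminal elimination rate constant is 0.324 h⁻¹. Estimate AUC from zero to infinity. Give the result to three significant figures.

Trapezoidal AUC_0→10.25:
  [0→1.5]: (0.00+3.02)/2 × 1.5 = 2.265
  [1.5→5.5]: (3.02+1.38)/2 × 4 = 8.8
  [5.5→7.5]: (1.38+0.74)/2 × 2 = 2.12
  [7.5→8]: (0.74+0.63)/2 × 0.5 = 0.3425
  [8→10]: (0.63+0.33)/2 × 2 = 0.96
  [10→10.25]: (0.33+0.31)/2 × 0.25 = 0.08
  Sum = 14.5675 mcg/mL·h
Extrapolated tail: C_last / k_e = 0.31 / 0.324 = 0.957
AUC_0→∞ = 14.5675 + 0.957 = 15.5245 mcg/mL·h

AUC = 15.5 mcg/mL·h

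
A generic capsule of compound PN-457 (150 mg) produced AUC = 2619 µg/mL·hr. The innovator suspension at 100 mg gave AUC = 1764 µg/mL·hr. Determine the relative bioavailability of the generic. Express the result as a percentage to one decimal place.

F_rel = 99.0%

F_rel = (AUC_test/D_test) / (AUC_ref/D_ref)
      = (2619/150) / (1764/100)
      = 17.46 / 17.64 = 0.9898 = 98.98%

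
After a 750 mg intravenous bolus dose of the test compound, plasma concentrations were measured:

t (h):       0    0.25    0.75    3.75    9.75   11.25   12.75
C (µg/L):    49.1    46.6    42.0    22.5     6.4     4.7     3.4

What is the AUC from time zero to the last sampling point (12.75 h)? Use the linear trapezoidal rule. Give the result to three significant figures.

Trapezoidal AUC_0→12.75:
  [0→0.25]: (49.1+46.6)/2 × 0.25 = 11.9625
  [0.25→0.75]: (46.6+42.0)/2 × 0.5 = 22.15
  [0.75→3.75]: (42.0+22.5)/2 × 3 = 96.75
  [3.75→9.75]: (22.5+6.4)/2 × 6 = 86.7
  [9.75→11.25]: (6.4+4.7)/2 × 1.5 = 8.325
  [11.25→12.75]: (4.7+3.4)/2 × 1.5 = 6.075
  Sum = 231.9625 µg/L·h

AUC = 232 µg/L·h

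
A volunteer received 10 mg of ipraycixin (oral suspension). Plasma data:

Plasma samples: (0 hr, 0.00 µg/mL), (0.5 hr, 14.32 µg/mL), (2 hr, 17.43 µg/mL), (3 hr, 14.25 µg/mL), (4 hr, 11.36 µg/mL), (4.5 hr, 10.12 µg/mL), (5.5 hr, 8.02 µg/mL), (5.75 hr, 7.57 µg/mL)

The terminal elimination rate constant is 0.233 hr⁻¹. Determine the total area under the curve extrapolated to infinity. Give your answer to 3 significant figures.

Trapezoidal AUC_0→5.75:
  [0→0.5]: (0.00+14.32)/2 × 0.5 = 3.58
  [0.5→2]: (14.32+17.43)/2 × 1.5 = 23.8125
  [2→3]: (17.43+14.25)/2 × 1 = 15.84
  [3→4]: (14.25+11.36)/2 × 1 = 12.805
  [4→4.5]: (11.36+10.12)/2 × 0.5 = 5.37
  [4.5→5.5]: (10.12+8.02)/2 × 1 = 9.07
  [5.5→5.75]: (8.02+7.57)/2 × 0.25 = 1.94875
  Sum = 72.42625 µg/mL·hr
Extrapolated tail: C_last / k_e = 7.57 / 0.233 = 32.489
AUC_0→∞ = 72.42625 + 32.489 = 104.91525 µg/mL·hr

AUC = 105 µg/mL·hr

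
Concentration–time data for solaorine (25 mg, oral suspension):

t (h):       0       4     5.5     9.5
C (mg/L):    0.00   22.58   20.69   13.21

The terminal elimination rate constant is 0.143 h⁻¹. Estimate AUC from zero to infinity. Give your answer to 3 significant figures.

AUC = 238 mg/L·h

Trapezoidal AUC_0→9.5:
  [0→4]: (0.00+22.58)/2 × 4 = 45.16
  [4→5.5]: (22.58+20.69)/2 × 1.5 = 32.4525
  [5.5→9.5]: (20.69+13.21)/2 × 4 = 67.8
  Sum = 145.4125 mg/L·h
Extrapolated tail: C_last / k_e = 13.21 / 0.143 = 92.378
AUC_0→∞ = 145.4125 + 92.378 = 237.7905 mg/L·h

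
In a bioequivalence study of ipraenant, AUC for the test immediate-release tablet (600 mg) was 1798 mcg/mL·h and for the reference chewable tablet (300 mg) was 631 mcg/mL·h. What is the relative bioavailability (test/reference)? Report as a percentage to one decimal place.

F_rel = (AUC_test/D_test) / (AUC_ref/D_ref)
      = (1798/600) / (631/300)
      = 2.99667 / 2.10333 = 1.4247 = 142.47%

F_rel = 142.5%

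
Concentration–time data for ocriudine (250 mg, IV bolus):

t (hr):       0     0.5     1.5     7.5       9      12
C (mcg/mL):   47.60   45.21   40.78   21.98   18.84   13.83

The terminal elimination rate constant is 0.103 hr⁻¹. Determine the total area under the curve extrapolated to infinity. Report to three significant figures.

AUC = 468 mcg/mL·hr

Trapezoidal AUC_0→12:
  [0→0.5]: (47.60+45.21)/2 × 0.5 = 23.2025
  [0.5→1.5]: (45.21+40.78)/2 × 1 = 42.995
  [1.5→7.5]: (40.78+21.98)/2 × 6 = 188.28
  [7.5→9]: (21.98+18.84)/2 × 1.5 = 30.615
  [9→12]: (18.84+13.83)/2 × 3 = 49.005
  Sum = 334.0975 mcg/mL·hr
Extrapolated tail: C_last / k_e = 13.83 / 0.103 = 134.272
AUC_0→∞ = 334.0975 + 134.272 = 468.3695 mcg/mL·hr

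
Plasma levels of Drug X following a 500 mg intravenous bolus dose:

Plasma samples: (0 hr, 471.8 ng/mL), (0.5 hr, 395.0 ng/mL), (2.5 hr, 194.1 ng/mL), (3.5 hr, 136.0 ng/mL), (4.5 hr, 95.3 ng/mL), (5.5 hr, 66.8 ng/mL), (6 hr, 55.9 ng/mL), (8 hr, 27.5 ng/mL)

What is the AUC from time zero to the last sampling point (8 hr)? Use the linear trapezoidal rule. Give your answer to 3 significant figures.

Trapezoidal AUC_0→8:
  [0→0.5]: (471.8+395.0)/2 × 0.5 = 216.7
  [0.5→2.5]: (395.0+194.1)/2 × 2 = 589.1
  [2.5→3.5]: (194.1+136.0)/2 × 1 = 165.05
  [3.5→4.5]: (136.0+95.3)/2 × 1 = 115.65
  [4.5→5.5]: (95.3+66.8)/2 × 1 = 81.05
  [5.5→6]: (66.8+55.9)/2 × 0.5 = 30.675
  [6→8]: (55.9+27.5)/2 × 2 = 83.4
  Sum = 1281.625 ng/mL·hr

AUC = 1280 ng/mL·hr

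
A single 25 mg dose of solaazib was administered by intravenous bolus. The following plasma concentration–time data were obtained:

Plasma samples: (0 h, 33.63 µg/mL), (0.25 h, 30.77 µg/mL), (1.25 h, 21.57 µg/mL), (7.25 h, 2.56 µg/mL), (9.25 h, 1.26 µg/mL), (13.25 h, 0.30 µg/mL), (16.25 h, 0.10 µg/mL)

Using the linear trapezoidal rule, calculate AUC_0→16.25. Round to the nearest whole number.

AUC = 114 µg/mL·h

Trapezoidal AUC_0→16.25:
  [0→0.25]: (33.63+30.77)/2 × 0.25 = 8.05
  [0.25→1.25]: (30.77+21.57)/2 × 1 = 26.17
  [1.25→7.25]: (21.57+2.56)/2 × 6 = 72.39
  [7.25→9.25]: (2.56+1.26)/2 × 2 = 3.82
  [9.25→13.25]: (1.26+0.30)/2 × 4 = 3.12
  [13.25→16.25]: (0.30+0.10)/2 × 3 = 0.6
  Sum = 114.15 µg/mL·h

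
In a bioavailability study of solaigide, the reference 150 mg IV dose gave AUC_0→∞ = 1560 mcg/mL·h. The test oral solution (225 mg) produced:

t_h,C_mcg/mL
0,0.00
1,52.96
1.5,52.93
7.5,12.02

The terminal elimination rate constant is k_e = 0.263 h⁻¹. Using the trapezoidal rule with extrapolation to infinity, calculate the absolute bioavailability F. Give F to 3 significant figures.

Trapezoidal AUC_0→7.5 (oral solution):
  [0→1]: (0.00+52.96)/2 × 1 = 26.48
  [1→1.5]: (52.96+52.93)/2 × 0.5 = 26.4725
  [1.5→7.5]: (52.93+12.02)/2 × 6 = 194.85
  Sum = 247.8025 mcg/mL·h
Tail: C_last/k_e = 12.02/0.263 = 45.703
AUC_0→∞ (oral solution) = 247.8025 + 45.703 = 293.5055 mcg/mL·h
F = (AUC_ev/D_ev)/(AUC_iv/D_iv) = (293.5055/225)/(1560/150) = 1.30447/10.4 = 0.1254

F = 0.125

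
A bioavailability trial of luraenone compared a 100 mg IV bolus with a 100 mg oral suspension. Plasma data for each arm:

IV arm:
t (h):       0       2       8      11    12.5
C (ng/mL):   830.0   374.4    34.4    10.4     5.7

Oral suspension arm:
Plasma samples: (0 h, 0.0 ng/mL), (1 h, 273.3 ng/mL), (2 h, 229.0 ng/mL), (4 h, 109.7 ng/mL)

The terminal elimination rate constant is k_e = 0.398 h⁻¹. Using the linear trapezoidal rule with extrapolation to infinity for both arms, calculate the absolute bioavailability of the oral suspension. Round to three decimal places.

F = 0.397

Trapezoidal AUC_0→12.5 (IV):
  [0→2]: (830.0+374.4)/2 × 2 = 1204.4
  [2→8]: (374.4+34.4)/2 × 6 = 1226.4
  [8→11]: (34.4+10.4)/2 × 3 = 67.2
  [11→12.5]: (10.4+5.7)/2 × 1.5 = 12.075
  Sum = 2510.075 ng/mL·h
IV tail: 5.7/0.398 = 14.322; AUC_iv,0→∞ = 2510.075 + 14.322 = 2524.397 ng/mL·h
Trapezoidal AUC_0→4 (oral suspension):
  [0→1]: (0.0+273.3)/2 × 1 = 136.65
  [1→2]: (273.3+229.0)/2 × 1 = 251.15
  [2→4]: (229.0+109.7)/2 × 2 = 338.7
  Sum = 726.5 ng/mL·h
oral suspension tail: 109.7/0.398 = 275.628; AUC_ev,0→∞ = 726.5 + 275.628 = 1002.128 ng/mL·h
F = (AUC_ev/D_ev)/(AUC_iv/D_iv) = (1002.128/100)/(2524.397/100) = 10.02128/25.24397 = 0.3970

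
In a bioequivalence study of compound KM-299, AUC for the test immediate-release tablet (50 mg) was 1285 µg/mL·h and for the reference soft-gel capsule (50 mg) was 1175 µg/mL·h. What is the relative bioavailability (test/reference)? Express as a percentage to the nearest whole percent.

F_rel = (AUC_test/D_test) / (AUC_ref/D_ref)
      = (1285/50) / (1175/50)
      = 25.7 / 23.5 = 1.0936 = 109.36%

F_rel = 109%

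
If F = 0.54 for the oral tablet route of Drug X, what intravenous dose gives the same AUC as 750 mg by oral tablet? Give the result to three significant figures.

Systemic exposure from an extravascular dose = F × D_ev, so the equivalent IV dose is F × D_ev.
D_iv = F × D_ev = 0.54 × 750 = 405 mg

D_iv = 405 mg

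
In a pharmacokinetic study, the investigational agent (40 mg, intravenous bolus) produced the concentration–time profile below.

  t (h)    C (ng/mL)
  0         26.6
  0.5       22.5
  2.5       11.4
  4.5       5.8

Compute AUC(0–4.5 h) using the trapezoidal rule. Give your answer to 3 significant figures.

AUC = 63.4 ng/mL·h

Trapezoidal AUC_0→4.5:
  [0→0.5]: (26.6+22.5)/2 × 0.5 = 12.275
  [0.5→2.5]: (22.5+11.4)/2 × 2 = 33.9
  [2.5→4.5]: (11.4+5.8)/2 × 2 = 17.2
  Sum = 63.375 ng/mL·h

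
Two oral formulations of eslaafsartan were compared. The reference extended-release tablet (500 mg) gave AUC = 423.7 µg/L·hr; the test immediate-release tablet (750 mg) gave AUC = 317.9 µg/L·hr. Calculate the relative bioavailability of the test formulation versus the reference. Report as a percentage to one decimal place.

F_rel = 50.0%

F_rel = (AUC_test/D_test) / (AUC_ref/D_ref)
      = (317.9/750) / (423.7/500)
      = 0.423867 / 0.8474 = 0.5002 = 50.02%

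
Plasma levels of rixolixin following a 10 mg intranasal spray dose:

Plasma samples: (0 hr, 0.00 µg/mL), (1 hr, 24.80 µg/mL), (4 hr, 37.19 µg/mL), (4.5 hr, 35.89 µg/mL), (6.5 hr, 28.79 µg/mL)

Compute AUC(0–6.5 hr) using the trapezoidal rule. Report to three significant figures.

Trapezoidal AUC_0→6.5:
  [0→1]: (0.00+24.80)/2 × 1 = 12.4
  [1→4]: (24.80+37.19)/2 × 3 = 92.985
  [4→4.5]: (37.19+35.89)/2 × 0.5 = 18.27
  [4.5→6.5]: (35.89+28.79)/2 × 2 = 64.68
  Sum = 188.335 µg/mL·hr

AUC = 188 µg/mL·hr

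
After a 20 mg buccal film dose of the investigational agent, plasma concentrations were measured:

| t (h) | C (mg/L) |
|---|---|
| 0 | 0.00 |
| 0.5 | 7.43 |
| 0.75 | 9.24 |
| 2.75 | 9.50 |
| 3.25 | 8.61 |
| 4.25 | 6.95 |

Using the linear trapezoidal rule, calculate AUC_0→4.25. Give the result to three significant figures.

Trapezoidal AUC_0→4.25:
  [0→0.5]: (0.00+7.43)/2 × 0.5 = 1.8575
  [0.5→0.75]: (7.43+9.24)/2 × 0.25 = 2.08375
  [0.75→2.75]: (9.24+9.50)/2 × 2 = 18.74
  [2.75→3.25]: (9.50+8.61)/2 × 0.5 = 4.5275
  [3.25→4.25]: (8.61+6.95)/2 × 1 = 7.78
  Sum = 34.98875 mg/L·h

AUC = 35.0 mg/L·h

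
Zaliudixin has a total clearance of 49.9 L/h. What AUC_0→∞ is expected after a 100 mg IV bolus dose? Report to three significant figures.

AUC_0→∞ = Dose_iv / CL
        = 100 / 49.9 = 2.00401 mg/L·h

AUC = 2.00 mg/L·h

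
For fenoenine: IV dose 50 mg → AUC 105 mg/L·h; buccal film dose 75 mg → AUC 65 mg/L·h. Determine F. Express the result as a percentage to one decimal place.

F = 41.3%

F = (AUC_ev / D_ev) / (AUC_iv / D_iv)
  = (65/75) / (105/50)
  = 0.866667 / 2.1 = 0.4127
  = 41.27%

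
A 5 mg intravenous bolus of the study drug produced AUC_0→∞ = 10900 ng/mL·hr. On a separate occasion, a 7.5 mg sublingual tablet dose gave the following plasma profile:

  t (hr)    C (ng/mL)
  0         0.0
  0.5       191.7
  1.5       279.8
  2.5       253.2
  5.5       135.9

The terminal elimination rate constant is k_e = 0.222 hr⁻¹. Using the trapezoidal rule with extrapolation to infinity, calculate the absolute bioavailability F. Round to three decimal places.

F = 0.107

Trapezoidal AUC_0→5.5 (sublingual tablet):
  [0→0.5]: (0.0+191.7)/2 × 0.5 = 47.925
  [0.5→1.5]: (191.7+279.8)/2 × 1 = 235.75
  [1.5→2.5]: (279.8+253.2)/2 × 1 = 266.5
  [2.5→5.5]: (253.2+135.9)/2 × 3 = 583.65
  Sum = 1133.825 ng/mL·hr
Tail: C_last/k_e = 135.9/0.222 = 612.162
AUC_0→∞ (sublingual tablet) = 1133.825 + 612.162 = 1745.987 ng/mL·hr
F = (AUC_ev/D_ev)/(AUC_iv/D_iv) = (1745.987/7.5)/(10900/5) = 232.798/2180 = 0.1068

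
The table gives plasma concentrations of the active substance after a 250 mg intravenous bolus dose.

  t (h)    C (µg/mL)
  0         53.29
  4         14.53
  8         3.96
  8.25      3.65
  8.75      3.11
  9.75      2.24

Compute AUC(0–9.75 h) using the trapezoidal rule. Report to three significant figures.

AUC = 178 µg/mL·h

Trapezoidal AUC_0→9.75:
  [0→4]: (53.29+14.53)/2 × 4 = 135.64
  [4→8]: (14.53+3.96)/2 × 4 = 36.98
  [8→8.25]: (3.96+3.65)/2 × 0.25 = 0.95125
  [8.25→8.75]: (3.65+3.11)/2 × 0.5 = 1.69
  [8.75→9.75]: (3.11+2.24)/2 × 1 = 2.675
  Sum = 177.93625 µg/mL·h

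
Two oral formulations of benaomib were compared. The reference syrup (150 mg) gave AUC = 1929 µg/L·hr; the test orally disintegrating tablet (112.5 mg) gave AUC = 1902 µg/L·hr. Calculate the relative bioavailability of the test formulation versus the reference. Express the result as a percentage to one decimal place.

F_rel = (AUC_test/D_test) / (AUC_ref/D_ref)
      = (1902/112.5) / (1929/150)
      = 16.9067 / 12.86 = 1.3147 = 131.47%

F_rel = 131.5%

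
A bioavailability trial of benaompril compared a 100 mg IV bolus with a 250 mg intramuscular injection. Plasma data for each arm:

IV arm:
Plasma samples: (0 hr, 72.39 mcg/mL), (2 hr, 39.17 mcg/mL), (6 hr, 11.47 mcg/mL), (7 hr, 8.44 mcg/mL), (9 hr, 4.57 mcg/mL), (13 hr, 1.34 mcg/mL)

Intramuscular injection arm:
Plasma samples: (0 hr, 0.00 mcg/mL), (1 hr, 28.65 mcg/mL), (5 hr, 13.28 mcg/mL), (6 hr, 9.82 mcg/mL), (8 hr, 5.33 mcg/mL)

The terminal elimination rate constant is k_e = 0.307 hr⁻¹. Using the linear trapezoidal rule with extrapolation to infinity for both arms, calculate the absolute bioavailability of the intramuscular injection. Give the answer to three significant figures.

F = 0.226

Trapezoidal AUC_0→13 (IV):
  [0→2]: (72.39+39.17)/2 × 2 = 111.56
  [2→6]: (39.17+11.47)/2 × 4 = 101.28
  [6→7]: (11.47+8.44)/2 × 1 = 9.955
  [7→9]: (8.44+4.57)/2 × 2 = 13.01
  [9→13]: (4.57+1.34)/2 × 4 = 11.82
  Sum = 247.625 mcg/mL·hr
IV tail: 1.34/0.307 = 4.365; AUC_iv,0→∞ = 247.625 + 4.365 = 251.99 mcg/mL·hr
Trapezoidal AUC_0→8 (intramuscular injection):
  [0→1]: (0.00+28.65)/2 × 1 = 14.325
  [1→5]: (28.65+13.28)/2 × 4 = 83.86
  [5→6]: (13.28+9.82)/2 × 1 = 11.55
  [6→8]: (9.82+5.33)/2 × 2 = 15.15
  Sum = 124.885 mcg/mL·hr
intramuscular injection tail: 5.33/0.307 = 17.362; AUC_ev,0→∞ = 124.885 + 17.362 = 142.247 mcg/mL·hr
F = (AUC_ev/D_ev)/(AUC_iv/D_iv) = (142.247/250)/(251.99/100) = 0.568988/2.5199 = 0.2258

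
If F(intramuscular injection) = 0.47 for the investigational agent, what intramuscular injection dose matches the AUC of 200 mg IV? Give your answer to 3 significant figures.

D_intramuscular = 426 mg

For equal systemic exposure: F × D_ev = D_iv
D_ev = D_iv / F = 200 / 0.47 = 425.532 mg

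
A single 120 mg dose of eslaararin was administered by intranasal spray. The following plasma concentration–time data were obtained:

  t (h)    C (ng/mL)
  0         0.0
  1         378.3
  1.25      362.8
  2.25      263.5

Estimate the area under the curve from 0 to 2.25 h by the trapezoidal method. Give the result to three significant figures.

Trapezoidal AUC_0→2.25:
  [0→1]: (0.0+378.3)/2 × 1 = 189.15
  [1→1.25]: (378.3+362.8)/2 × 0.25 = 92.6375
  [1.25→2.25]: (362.8+263.5)/2 × 1 = 313.15
  Sum = 594.9375 ng/mL·h

AUC = 595 ng/mL·h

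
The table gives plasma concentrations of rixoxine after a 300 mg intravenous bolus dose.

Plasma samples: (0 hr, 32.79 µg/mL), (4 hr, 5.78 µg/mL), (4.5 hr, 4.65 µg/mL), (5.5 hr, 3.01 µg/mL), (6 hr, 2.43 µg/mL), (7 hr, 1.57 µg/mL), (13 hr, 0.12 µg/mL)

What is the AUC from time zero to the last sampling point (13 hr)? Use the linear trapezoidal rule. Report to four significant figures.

AUC = 92.01 µg/mL·hr

Trapezoidal AUC_0→13:
  [0→4]: (32.79+5.78)/2 × 4 = 77.14
  [4→4.5]: (5.78+4.65)/2 × 0.5 = 2.6075
  [4.5→5.5]: (4.65+3.01)/2 × 1 = 3.83
  [5.5→6]: (3.01+2.43)/2 × 0.5 = 1.36
  [6→7]: (2.43+1.57)/2 × 1 = 2.0
  [7→13]: (1.57+0.12)/2 × 6 = 5.07
  Sum = 92.0075 µg/mL·hr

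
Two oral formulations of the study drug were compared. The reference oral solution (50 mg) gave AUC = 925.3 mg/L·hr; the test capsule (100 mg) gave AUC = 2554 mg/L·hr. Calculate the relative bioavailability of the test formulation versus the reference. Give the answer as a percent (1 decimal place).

F_rel = (AUC_test/D_test) / (AUC_ref/D_ref)
      = (2554/100) / (925.3/50)
      = 25.54 / 18.506 = 1.3801 = 138.01%

F_rel = 138.0%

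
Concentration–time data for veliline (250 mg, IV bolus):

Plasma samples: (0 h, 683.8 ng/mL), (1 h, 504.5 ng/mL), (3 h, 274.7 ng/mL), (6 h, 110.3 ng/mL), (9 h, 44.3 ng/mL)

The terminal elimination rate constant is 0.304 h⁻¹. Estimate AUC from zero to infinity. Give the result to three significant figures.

AUC = 2330 ng/mL·h

Trapezoidal AUC_0→9:
  [0→1]: (683.8+504.5)/2 × 1 = 594.15
  [1→3]: (504.5+274.7)/2 × 2 = 779.2
  [3→6]: (274.7+110.3)/2 × 3 = 577.5
  [6→9]: (110.3+44.3)/2 × 3 = 231.9
  Sum = 2182.75 ng/mL·h
Extrapolated tail: C_last / k_e = 44.3 / 0.304 = 145.724
AUC_0→∞ = 2182.75 + 145.724 = 2328.474 ng/mL·h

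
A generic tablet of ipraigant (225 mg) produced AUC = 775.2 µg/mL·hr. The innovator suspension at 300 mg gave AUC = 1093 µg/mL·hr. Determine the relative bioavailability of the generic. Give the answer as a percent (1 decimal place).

F_rel = (AUC_test/D_test) / (AUC_ref/D_ref)
      = (775.2/225) / (1093/300)
      = 3.44533 / 3.64333 = 0.9457 = 94.57%

F_rel = 94.6%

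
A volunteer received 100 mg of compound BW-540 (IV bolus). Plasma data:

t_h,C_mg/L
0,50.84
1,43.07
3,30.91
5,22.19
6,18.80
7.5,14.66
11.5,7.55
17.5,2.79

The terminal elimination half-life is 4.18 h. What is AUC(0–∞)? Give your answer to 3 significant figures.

AUC = 312 mg/L·h

Trapezoidal AUC_0→17.5:
  [0→1]: (50.84+43.07)/2 × 1 = 46.955
  [1→3]: (43.07+30.91)/2 × 2 = 73.98
  [3→5]: (30.91+22.19)/2 × 2 = 53.1
  [5→6]: (22.19+18.80)/2 × 1 = 20.495
  [6→7.5]: (18.80+14.66)/2 × 1.5 = 25.095
  [7.5→11.5]: (14.66+7.55)/2 × 4 = 44.42
  [11.5→17.5]: (7.55+2.79)/2 × 6 = 31.02
  Sum = 295.065 mg/L·h
k_e = ln2 / t½ = 0.693147 / 4.18 = 0.1658 h^-1
Extrapolated tail: C_last / k_e = 2.79 / 0.1658 = 16.828
AUC_0→∞ = 295.065 + 16.828 = 311.893 mg/L·h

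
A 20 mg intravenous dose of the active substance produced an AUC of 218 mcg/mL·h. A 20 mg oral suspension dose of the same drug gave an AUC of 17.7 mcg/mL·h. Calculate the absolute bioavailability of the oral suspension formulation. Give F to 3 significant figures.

F = 0.0812

F = (AUC_ev / D_ev) / (AUC_iv / D_iv)
  = (17.7/20) / (218/20)
  = 0.885 / 10.9 = 0.0812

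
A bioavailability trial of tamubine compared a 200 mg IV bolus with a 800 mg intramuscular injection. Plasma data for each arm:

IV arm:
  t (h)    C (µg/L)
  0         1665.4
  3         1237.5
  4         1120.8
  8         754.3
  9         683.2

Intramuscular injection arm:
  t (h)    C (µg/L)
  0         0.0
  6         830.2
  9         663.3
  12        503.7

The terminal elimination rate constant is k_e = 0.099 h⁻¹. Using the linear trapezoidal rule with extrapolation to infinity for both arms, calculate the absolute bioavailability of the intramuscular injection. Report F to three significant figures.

Trapezoidal AUC_0→9 (IV):
  [0→3]: (1665.4+1237.5)/2 × 3 = 4354.35
  [3→4]: (1237.5+1120.8)/2 × 1 = 1179.15
  [4→8]: (1120.8+754.3)/2 × 4 = 3750.2
  [8→9]: (754.3+683.2)/2 × 1 = 718.75
  Sum = 10002.45 µg/L·h
IV tail: 683.2/0.099 = 6901.010; AUC_iv,0→∞ = 10002.45 + 6901.010 = 16903.46 µg/L·h
Trapezoidal AUC_0→12 (intramuscular injection):
  [0→6]: (0.0+830.2)/2 × 6 = 2490.6
  [6→9]: (830.2+663.3)/2 × 3 = 2240.25
  [9→12]: (663.3+503.7)/2 × 3 = 1750.5
  Sum = 6481.35 µg/L·h
intramuscular injection tail: 503.7/0.099 = 5087.879; AUC_ev,0→∞ = 6481.35 + 5087.879 = 11569.229 µg/L·h
F = (AUC_ev/D_ev)/(AUC_iv/D_iv) = (11569.229/800)/(16903.46/200) = 14.4615/84.5173 = 0.1711

F = 0.171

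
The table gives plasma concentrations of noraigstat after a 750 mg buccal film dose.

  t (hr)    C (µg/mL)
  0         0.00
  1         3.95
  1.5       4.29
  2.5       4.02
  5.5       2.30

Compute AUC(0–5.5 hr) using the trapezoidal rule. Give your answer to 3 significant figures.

AUC = 17.7 µg/mL·hr

Trapezoidal AUC_0→5.5:
  [0→1]: (0.00+3.95)/2 × 1 = 1.975
  [1→1.5]: (3.95+4.29)/2 × 0.5 = 2.06
  [1.5→2.5]: (4.29+4.02)/2 × 1 = 4.155
  [2.5→5.5]: (4.02+2.30)/2 × 3 = 9.48
  Sum = 17.67 µg/mL·hr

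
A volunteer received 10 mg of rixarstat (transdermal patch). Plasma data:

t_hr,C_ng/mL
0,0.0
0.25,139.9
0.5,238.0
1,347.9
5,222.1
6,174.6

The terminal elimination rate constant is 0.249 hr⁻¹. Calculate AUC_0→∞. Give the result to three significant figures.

AUC = 2250 ng/mL·hr

Trapezoidal AUC_0→6:
  [0→0.25]: (0.0+139.9)/2 × 0.25 = 17.4875
  [0.25→0.5]: (139.9+238.0)/2 × 0.25 = 47.2375
  [0.5→1]: (238.0+347.9)/2 × 0.5 = 146.475
  [1→5]: (347.9+222.1)/2 × 4 = 1140.0
  [5→6]: (222.1+174.6)/2 × 1 = 198.35
  Sum = 1549.55 ng/mL·hr
Extrapolated tail: C_last / k_e = 174.6 / 0.249 = 701.205
AUC_0→∞ = 1549.55 + 701.205 = 2250.755 ng/mL·hr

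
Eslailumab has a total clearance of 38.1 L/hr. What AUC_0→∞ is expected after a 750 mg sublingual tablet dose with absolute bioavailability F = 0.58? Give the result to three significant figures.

AUC_0→∞ = F × Dose / CL
        = 0.58 × 750 / 38.1 = 11.4173 mg/L·hr

AUC = 11.4 mg/L·hr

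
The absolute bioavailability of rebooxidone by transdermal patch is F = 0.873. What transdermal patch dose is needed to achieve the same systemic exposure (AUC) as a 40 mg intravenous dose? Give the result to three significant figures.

For equal systemic exposure: F × D_ev = D_iv
D_ev = D_iv / F = 40 / 0.873 = 45.819 mg

D_transdermal = 45.8 mg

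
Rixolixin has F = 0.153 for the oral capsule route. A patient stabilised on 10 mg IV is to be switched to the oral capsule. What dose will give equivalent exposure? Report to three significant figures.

D_oral = 65.4 mg

For equal systemic exposure: F × D_ev = D_iv
D_ev = D_iv / F = 10 / 0.153 = 65.3595 mg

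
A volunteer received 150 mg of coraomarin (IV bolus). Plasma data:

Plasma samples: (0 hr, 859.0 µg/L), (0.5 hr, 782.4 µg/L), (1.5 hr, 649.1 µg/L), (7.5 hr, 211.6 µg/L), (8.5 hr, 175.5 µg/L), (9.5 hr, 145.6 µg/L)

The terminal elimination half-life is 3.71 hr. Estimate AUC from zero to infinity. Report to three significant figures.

AUC = 4840 µg/L·hr

Trapezoidal AUC_0→9.5:
  [0→0.5]: (859.0+782.4)/2 × 0.5 = 410.35
  [0.5→1.5]: (782.4+649.1)/2 × 1 = 715.75
  [1.5→7.5]: (649.1+211.6)/2 × 6 = 2582.1
  [7.5→8.5]: (211.6+175.5)/2 × 1 = 193.55
  [8.5→9.5]: (175.5+145.6)/2 × 1 = 160.55
  Sum = 4062.3 µg/L·hr
k_e = ln2 / t½ = 0.693147 / 3.71 = 0.1868 hr^-1
Extrapolated tail: C_last / k_e = 145.6 / 0.1868 = 779.443
AUC_0→∞ = 4062.3 + 779.443 = 4841.743 µg/L·hr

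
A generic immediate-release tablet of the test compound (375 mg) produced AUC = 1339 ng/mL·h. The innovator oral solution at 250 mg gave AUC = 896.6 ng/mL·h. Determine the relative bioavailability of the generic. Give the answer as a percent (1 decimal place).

F_rel = 99.6%

F_rel = (AUC_test/D_test) / (AUC_ref/D_ref)
      = (1339/375) / (896.6/250)
      = 3.57067 / 3.5864 = 0.9956 = 99.56%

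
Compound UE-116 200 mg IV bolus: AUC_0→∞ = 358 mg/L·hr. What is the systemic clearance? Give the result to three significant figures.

CL = 0.559 L/hr

CL = Dose_iv / AUC_0→∞
   = 200 / 358 = 0.558659 L/hr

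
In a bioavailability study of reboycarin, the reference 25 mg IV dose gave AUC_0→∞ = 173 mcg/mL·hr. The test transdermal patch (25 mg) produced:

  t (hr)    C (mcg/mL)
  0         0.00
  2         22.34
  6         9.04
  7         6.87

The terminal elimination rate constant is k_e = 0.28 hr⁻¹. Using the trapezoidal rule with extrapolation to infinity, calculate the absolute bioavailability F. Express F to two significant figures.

F = 0.68

Trapezoidal AUC_0→7 (transdermal patch):
  [0→2]: (0.00+22.34)/2 × 2 = 22.34
  [2→6]: (22.34+9.04)/2 × 4 = 62.76
  [6→7]: (9.04+6.87)/2 × 1 = 7.955
  Sum = 93.055 mcg/mL·hr
Tail: C_last/k_e = 6.87/0.28 = 24.536
AUC_0→∞ (transdermal patch) = 93.055 + 24.536 = 117.591 mcg/mL·hr
F = (AUC_ev/D_ev)/(AUC_iv/D_iv) = (117.591/25)/(173/25) = 4.70364/6.92 = 0.6797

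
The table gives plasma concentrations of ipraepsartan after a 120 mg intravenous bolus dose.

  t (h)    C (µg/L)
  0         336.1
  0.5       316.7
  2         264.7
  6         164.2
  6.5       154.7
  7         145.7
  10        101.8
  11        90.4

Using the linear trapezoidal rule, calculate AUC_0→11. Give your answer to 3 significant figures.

Trapezoidal AUC_0→11:
  [0→0.5]: (336.1+316.7)/2 × 0.5 = 163.2
  [0.5→2]: (316.7+264.7)/2 × 1.5 = 436.05
  [2→6]: (264.7+164.2)/2 × 4 = 857.8
  [6→6.5]: (164.2+154.7)/2 × 0.5 = 79.725
  [6.5→7]: (154.7+145.7)/2 × 0.5 = 75.1
  [7→10]: (145.7+101.8)/2 × 3 = 371.25
  [10→11]: (101.8+90.4)/2 × 1 = 96.1
  Sum = 2079.225 µg/L·h

AUC = 2080 µg/L·h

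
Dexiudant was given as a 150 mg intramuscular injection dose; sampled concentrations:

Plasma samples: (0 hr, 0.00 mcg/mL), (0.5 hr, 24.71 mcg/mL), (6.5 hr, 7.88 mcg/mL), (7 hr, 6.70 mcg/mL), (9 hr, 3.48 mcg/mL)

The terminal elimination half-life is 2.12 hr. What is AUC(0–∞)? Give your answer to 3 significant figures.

Trapezoidal AUC_0→9:
  [0→0.5]: (0.00+24.71)/2 × 0.5 = 6.1775
  [0.5→6.5]: (24.71+7.88)/2 × 6 = 97.77
  [6.5→7]: (7.88+6.70)/2 × 0.5 = 3.645
  [7→9]: (6.70+3.48)/2 × 2 = 10.18
  Sum = 117.7725 mcg/mL·hr
k_e = ln2 / t½ = 0.693147 / 2.12 = 0.3270 hr^-1
Extrapolated tail: C_last / k_e = 3.48 / 0.327 = 10.642
AUC_0→∞ = 117.7725 + 10.642 = 128.4145 mcg/mL·hr

AUC = 128 mcg/mL·hr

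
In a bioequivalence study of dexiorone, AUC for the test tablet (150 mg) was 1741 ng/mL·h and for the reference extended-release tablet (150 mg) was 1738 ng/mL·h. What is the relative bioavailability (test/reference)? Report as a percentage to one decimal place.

F_rel = (AUC_test/D_test) / (AUC_ref/D_ref)
      = (1741/150) / (1738/150)
      = 11.6067 / 11.5867 = 1.0017 = 100.17%

F_rel = 100.2%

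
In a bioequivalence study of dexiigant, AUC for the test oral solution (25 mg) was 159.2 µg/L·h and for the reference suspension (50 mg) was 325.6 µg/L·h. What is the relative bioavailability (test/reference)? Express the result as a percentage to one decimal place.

F_rel = 97.8%

F_rel = (AUC_test/D_test) / (AUC_ref/D_ref)
      = (159.2/25) / (325.6/50)
      = 6.368 / 6.512 = 0.9779 = 97.79%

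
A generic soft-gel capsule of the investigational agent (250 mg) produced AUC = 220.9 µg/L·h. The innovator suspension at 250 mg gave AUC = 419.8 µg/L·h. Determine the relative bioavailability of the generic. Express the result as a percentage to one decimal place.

F_rel = 52.6%

F_rel = (AUC_test/D_test) / (AUC_ref/D_ref)
      = (220.9/250) / (419.8/250)
      = 0.8836 / 1.6792 = 0.5262 = 52.62%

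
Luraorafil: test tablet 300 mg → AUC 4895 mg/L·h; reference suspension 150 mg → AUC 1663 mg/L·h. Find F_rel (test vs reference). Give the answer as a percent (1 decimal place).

F_rel = (AUC_test/D_test) / (AUC_ref/D_ref)
      = (4895/300) / (1663/150)
      = 16.3167 / 11.0867 = 1.4717 = 147.17%

F_rel = 147.2%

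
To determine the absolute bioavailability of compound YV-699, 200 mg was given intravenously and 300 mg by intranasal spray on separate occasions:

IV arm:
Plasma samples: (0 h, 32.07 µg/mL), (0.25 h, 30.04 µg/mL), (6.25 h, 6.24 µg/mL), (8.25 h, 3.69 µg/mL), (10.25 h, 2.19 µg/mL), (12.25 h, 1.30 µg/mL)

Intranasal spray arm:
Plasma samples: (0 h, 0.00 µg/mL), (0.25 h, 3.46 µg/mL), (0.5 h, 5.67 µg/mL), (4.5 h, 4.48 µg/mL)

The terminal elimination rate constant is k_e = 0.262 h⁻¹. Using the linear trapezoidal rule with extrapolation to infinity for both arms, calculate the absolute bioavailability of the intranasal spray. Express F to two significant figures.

F = 0.18

Trapezoidal AUC_0→12.25 (IV):
  [0→0.25]: (32.07+30.04)/2 × 0.25 = 7.76375
  [0.25→6.25]: (30.04+6.24)/2 × 6 = 108.84
  [6.25→8.25]: (6.24+3.69)/2 × 2 = 9.93
  [8.25→10.25]: (3.69+2.19)/2 × 2 = 5.88
  [10.25→12.25]: (2.19+1.30)/2 × 2 = 3.49
  Sum = 135.90375 µg/mL·h
IV tail: 1.30/0.262 = 4.962; AUC_iv,0→∞ = 135.90375 + 4.962 = 140.86575 µg/mL·h
Trapezoidal AUC_0→4.5 (intranasal spray):
  [0→0.25]: (0.00+3.46)/2 × 0.25 = 0.4325
  [0.25→0.5]: (3.46+5.67)/2 × 0.25 = 1.14125
  [0.5→4.5]: (5.67+4.48)/2 × 4 = 20.3
  Sum = 21.87375 µg/mL·h
intranasal spray tail: 4.48/0.262 = 17.099; AUC_ev,0→∞ = 21.87375 + 17.099 = 38.97275 µg/mL·h
F = (AUC_ev/D_ev)/(AUC_iv/D_iv) = (38.97275/300)/(140.86575/200) = 0.129909/0.70432875 = 0.1844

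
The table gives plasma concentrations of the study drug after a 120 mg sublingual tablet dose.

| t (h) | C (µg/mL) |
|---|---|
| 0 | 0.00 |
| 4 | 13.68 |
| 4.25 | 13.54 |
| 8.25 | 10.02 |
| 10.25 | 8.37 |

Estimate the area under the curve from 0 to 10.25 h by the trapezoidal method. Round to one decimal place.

AUC = 96.3 µg/mL·h

Trapezoidal AUC_0→10.25:
  [0→4]: (0.00+13.68)/2 × 4 = 27.36
  [4→4.25]: (13.68+13.54)/2 × 0.25 = 3.4025
  [4.25→8.25]: (13.54+10.02)/2 × 4 = 47.12
  [8.25→10.25]: (10.02+8.37)/2 × 2 = 18.39
  Sum = 96.2725 µg/mL·h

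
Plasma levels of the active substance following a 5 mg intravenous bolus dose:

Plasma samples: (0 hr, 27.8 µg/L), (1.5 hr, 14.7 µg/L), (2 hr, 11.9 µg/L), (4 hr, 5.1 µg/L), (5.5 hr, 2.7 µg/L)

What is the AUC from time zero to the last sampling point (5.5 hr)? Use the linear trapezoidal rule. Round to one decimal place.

Trapezoidal AUC_0→5.5:
  [0→1.5]: (27.8+14.7)/2 × 1.5 = 31.875
  [1.5→2]: (14.7+11.9)/2 × 0.5 = 6.65
  [2→4]: (11.9+5.1)/2 × 2 = 17.0
  [4→5.5]: (5.1+2.7)/2 × 1.5 = 5.85
  Sum = 61.375 µg/L·hr

AUC = 61.4 µg/L·hr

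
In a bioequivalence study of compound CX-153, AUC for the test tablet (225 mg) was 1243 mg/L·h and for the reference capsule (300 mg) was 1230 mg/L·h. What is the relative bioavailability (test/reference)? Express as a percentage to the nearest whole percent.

F_rel = (AUC_test/D_test) / (AUC_ref/D_ref)
      = (1243/225) / (1230/300)
      = 5.52444 / 4.1 = 1.3474 = 134.74%

F_rel = 135%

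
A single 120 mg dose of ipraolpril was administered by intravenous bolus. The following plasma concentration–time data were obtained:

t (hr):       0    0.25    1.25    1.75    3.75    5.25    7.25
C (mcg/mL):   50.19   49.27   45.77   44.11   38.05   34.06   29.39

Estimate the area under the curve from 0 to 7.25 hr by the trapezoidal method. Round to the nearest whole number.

Trapezoidal AUC_0→7.25:
  [0→0.25]: (50.19+49.27)/2 × 0.25 = 12.4325
  [0.25→1.25]: (49.27+45.77)/2 × 1 = 47.52
  [1.25→1.75]: (45.77+44.11)/2 × 0.5 = 22.47
  [1.75→3.75]: (44.11+38.05)/2 × 2 = 82.16
  [3.75→5.25]: (38.05+34.06)/2 × 1.5 = 54.0825
  [5.25→7.25]: (34.06+29.39)/2 × 2 = 63.45
  Sum = 282.115 mcg/mL·hr

AUC = 282 mcg/mL·hr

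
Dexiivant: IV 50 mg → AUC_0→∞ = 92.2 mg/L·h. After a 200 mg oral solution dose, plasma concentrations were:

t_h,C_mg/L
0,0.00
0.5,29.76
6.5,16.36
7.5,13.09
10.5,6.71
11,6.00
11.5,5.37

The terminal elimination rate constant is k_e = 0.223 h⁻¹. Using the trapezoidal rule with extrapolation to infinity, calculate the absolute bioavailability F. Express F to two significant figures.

F = 0.60

Trapezoidal AUC_0→11.5 (oral solution):
  [0→0.5]: (0.00+29.76)/2 × 0.5 = 7.44
  [0.5→6.5]: (29.76+16.36)/2 × 6 = 138.36
  [6.5→7.5]: (16.36+13.09)/2 × 1 = 14.725
  [7.5→10.5]: (13.09+6.71)/2 × 3 = 29.7
  [10.5→11]: (6.71+6.00)/2 × 0.5 = 3.1775
  [11→11.5]: (6.00+5.37)/2 × 0.5 = 2.8425
  Sum = 196.245 mg/L·h
Tail: C_last/k_e = 5.37/0.223 = 24.081
AUC_0→∞ (oral solution) = 196.245 + 24.081 = 220.326 mg/L·h
F = (AUC_ev/D_ev)/(AUC_iv/D_iv) = (220.326/200)/(92.2/50) = 1.10163/1.844 = 0.5974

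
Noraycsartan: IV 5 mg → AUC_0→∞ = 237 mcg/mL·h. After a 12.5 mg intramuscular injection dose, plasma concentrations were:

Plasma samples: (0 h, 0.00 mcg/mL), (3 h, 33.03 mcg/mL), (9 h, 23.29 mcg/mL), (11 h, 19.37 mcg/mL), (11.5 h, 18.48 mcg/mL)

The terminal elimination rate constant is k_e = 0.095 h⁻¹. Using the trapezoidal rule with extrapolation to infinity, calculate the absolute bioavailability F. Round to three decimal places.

Trapezoidal AUC_0→11.5 (intramuscular injection):
  [0→3]: (0.00+33.03)/2 × 3 = 49.545
  [3→9]: (33.03+23.29)/2 × 6 = 168.96
  [9→11]: (23.29+19.37)/2 × 2 = 42.66
  [11→11.5]: (19.37+18.48)/2 × 0.5 = 9.4625
  Sum = 270.6275 mcg/mL·h
Tail: C_last/k_e = 18.48/0.095 = 194.526
AUC_0→∞ (intramuscular injection) = 270.6275 + 194.526 = 465.1535 mcg/mL·h
F = (AUC_ev/D_ev)/(AUC_iv/D_iv) = (465.1535/12.5)/(237/5) = 37.21228/47.4 = 0.7851

F = 0.785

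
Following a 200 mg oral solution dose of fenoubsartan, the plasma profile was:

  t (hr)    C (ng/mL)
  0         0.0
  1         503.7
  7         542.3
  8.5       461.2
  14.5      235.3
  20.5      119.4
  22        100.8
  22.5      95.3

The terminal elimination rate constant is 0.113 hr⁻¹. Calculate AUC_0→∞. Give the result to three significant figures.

AUC = 8350 ng/mL·hr

Trapezoidal AUC_0→22.5:
  [0→1]: (0.0+503.7)/2 × 1 = 251.85
  [1→7]: (503.7+542.3)/2 × 6 = 3138.0
  [7→8.5]: (542.3+461.2)/2 × 1.5 = 752.625
  [8.5→14.5]: (461.2+235.3)/2 × 6 = 2089.5
  [14.5→20.5]: (235.3+119.4)/2 × 6 = 1064.1
  [20.5→22]: (119.4+100.8)/2 × 1.5 = 165.15
  [22→22.5]: (100.8+95.3)/2 × 0.5 = 49.025
  Sum = 7510.25 ng/mL·hr
Extrapolated tail: C_last / k_e = 95.3 / 0.113 = 843.363
AUC_0→∞ = 7510.25 + 843.363 = 8353.613 ng/mL·hr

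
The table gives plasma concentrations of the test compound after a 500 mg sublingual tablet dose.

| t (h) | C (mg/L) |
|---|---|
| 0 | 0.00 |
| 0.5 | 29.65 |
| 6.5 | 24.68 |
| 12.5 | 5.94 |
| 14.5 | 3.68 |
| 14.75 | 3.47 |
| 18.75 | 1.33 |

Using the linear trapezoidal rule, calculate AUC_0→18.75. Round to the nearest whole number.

AUC = 282 mg/L·h

Trapezoidal AUC_0→18.75:
  [0→0.5]: (0.00+29.65)/2 × 0.5 = 7.4125
  [0.5→6.5]: (29.65+24.68)/2 × 6 = 162.99
  [6.5→12.5]: (24.68+5.94)/2 × 6 = 91.86
  [12.5→14.5]: (5.94+3.68)/2 × 2 = 9.62
  [14.5→14.75]: (3.68+3.47)/2 × 0.25 = 0.89375
  [14.75→18.75]: (3.47+1.33)/2 × 4 = 9.6
  Sum = 282.37625 mg/L·h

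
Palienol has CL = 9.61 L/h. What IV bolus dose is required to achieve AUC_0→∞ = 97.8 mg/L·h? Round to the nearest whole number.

Dose = 940 mg

Dose_iv = CL × AUC_0→∞
     = 9.61 × 97.8 = 939.858 mg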